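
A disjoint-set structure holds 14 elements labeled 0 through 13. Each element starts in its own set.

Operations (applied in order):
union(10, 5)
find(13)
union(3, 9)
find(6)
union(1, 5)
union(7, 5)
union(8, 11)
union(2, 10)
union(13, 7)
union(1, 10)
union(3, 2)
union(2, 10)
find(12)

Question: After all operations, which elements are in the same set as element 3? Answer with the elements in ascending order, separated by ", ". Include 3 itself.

Answer: 1, 2, 3, 5, 7, 9, 10, 13

Derivation:
Step 1: union(10, 5) -> merged; set of 10 now {5, 10}
Step 2: find(13) -> no change; set of 13 is {13}
Step 3: union(3, 9) -> merged; set of 3 now {3, 9}
Step 4: find(6) -> no change; set of 6 is {6}
Step 5: union(1, 5) -> merged; set of 1 now {1, 5, 10}
Step 6: union(7, 5) -> merged; set of 7 now {1, 5, 7, 10}
Step 7: union(8, 11) -> merged; set of 8 now {8, 11}
Step 8: union(2, 10) -> merged; set of 2 now {1, 2, 5, 7, 10}
Step 9: union(13, 7) -> merged; set of 13 now {1, 2, 5, 7, 10, 13}
Step 10: union(1, 10) -> already same set; set of 1 now {1, 2, 5, 7, 10, 13}
Step 11: union(3, 2) -> merged; set of 3 now {1, 2, 3, 5, 7, 9, 10, 13}
Step 12: union(2, 10) -> already same set; set of 2 now {1, 2, 3, 5, 7, 9, 10, 13}
Step 13: find(12) -> no change; set of 12 is {12}
Component of 3: {1, 2, 3, 5, 7, 9, 10, 13}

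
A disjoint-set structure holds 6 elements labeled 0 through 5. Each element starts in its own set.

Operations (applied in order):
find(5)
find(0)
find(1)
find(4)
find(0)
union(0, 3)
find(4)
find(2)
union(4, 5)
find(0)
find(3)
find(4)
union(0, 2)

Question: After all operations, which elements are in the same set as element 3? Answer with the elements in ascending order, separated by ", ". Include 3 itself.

Step 1: find(5) -> no change; set of 5 is {5}
Step 2: find(0) -> no change; set of 0 is {0}
Step 3: find(1) -> no change; set of 1 is {1}
Step 4: find(4) -> no change; set of 4 is {4}
Step 5: find(0) -> no change; set of 0 is {0}
Step 6: union(0, 3) -> merged; set of 0 now {0, 3}
Step 7: find(4) -> no change; set of 4 is {4}
Step 8: find(2) -> no change; set of 2 is {2}
Step 9: union(4, 5) -> merged; set of 4 now {4, 5}
Step 10: find(0) -> no change; set of 0 is {0, 3}
Step 11: find(3) -> no change; set of 3 is {0, 3}
Step 12: find(4) -> no change; set of 4 is {4, 5}
Step 13: union(0, 2) -> merged; set of 0 now {0, 2, 3}
Component of 3: {0, 2, 3}

Answer: 0, 2, 3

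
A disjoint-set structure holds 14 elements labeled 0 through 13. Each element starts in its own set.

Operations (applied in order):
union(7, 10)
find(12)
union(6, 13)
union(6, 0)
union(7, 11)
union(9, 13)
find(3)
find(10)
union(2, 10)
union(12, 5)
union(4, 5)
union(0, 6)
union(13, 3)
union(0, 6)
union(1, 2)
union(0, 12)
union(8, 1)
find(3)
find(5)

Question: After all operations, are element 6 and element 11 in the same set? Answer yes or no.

Step 1: union(7, 10) -> merged; set of 7 now {7, 10}
Step 2: find(12) -> no change; set of 12 is {12}
Step 3: union(6, 13) -> merged; set of 6 now {6, 13}
Step 4: union(6, 0) -> merged; set of 6 now {0, 6, 13}
Step 5: union(7, 11) -> merged; set of 7 now {7, 10, 11}
Step 6: union(9, 13) -> merged; set of 9 now {0, 6, 9, 13}
Step 7: find(3) -> no change; set of 3 is {3}
Step 8: find(10) -> no change; set of 10 is {7, 10, 11}
Step 9: union(2, 10) -> merged; set of 2 now {2, 7, 10, 11}
Step 10: union(12, 5) -> merged; set of 12 now {5, 12}
Step 11: union(4, 5) -> merged; set of 4 now {4, 5, 12}
Step 12: union(0, 6) -> already same set; set of 0 now {0, 6, 9, 13}
Step 13: union(13, 3) -> merged; set of 13 now {0, 3, 6, 9, 13}
Step 14: union(0, 6) -> already same set; set of 0 now {0, 3, 6, 9, 13}
Step 15: union(1, 2) -> merged; set of 1 now {1, 2, 7, 10, 11}
Step 16: union(0, 12) -> merged; set of 0 now {0, 3, 4, 5, 6, 9, 12, 13}
Step 17: union(8, 1) -> merged; set of 8 now {1, 2, 7, 8, 10, 11}
Step 18: find(3) -> no change; set of 3 is {0, 3, 4, 5, 6, 9, 12, 13}
Step 19: find(5) -> no change; set of 5 is {0, 3, 4, 5, 6, 9, 12, 13}
Set of 6: {0, 3, 4, 5, 6, 9, 12, 13}; 11 is not a member.

Answer: no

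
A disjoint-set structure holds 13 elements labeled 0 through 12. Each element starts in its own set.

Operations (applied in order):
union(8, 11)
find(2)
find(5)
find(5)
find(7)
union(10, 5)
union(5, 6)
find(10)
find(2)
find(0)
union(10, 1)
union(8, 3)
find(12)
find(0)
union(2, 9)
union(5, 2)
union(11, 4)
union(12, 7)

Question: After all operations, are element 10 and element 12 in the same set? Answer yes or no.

Step 1: union(8, 11) -> merged; set of 8 now {8, 11}
Step 2: find(2) -> no change; set of 2 is {2}
Step 3: find(5) -> no change; set of 5 is {5}
Step 4: find(5) -> no change; set of 5 is {5}
Step 5: find(7) -> no change; set of 7 is {7}
Step 6: union(10, 5) -> merged; set of 10 now {5, 10}
Step 7: union(5, 6) -> merged; set of 5 now {5, 6, 10}
Step 8: find(10) -> no change; set of 10 is {5, 6, 10}
Step 9: find(2) -> no change; set of 2 is {2}
Step 10: find(0) -> no change; set of 0 is {0}
Step 11: union(10, 1) -> merged; set of 10 now {1, 5, 6, 10}
Step 12: union(8, 3) -> merged; set of 8 now {3, 8, 11}
Step 13: find(12) -> no change; set of 12 is {12}
Step 14: find(0) -> no change; set of 0 is {0}
Step 15: union(2, 9) -> merged; set of 2 now {2, 9}
Step 16: union(5, 2) -> merged; set of 5 now {1, 2, 5, 6, 9, 10}
Step 17: union(11, 4) -> merged; set of 11 now {3, 4, 8, 11}
Step 18: union(12, 7) -> merged; set of 12 now {7, 12}
Set of 10: {1, 2, 5, 6, 9, 10}; 12 is not a member.

Answer: no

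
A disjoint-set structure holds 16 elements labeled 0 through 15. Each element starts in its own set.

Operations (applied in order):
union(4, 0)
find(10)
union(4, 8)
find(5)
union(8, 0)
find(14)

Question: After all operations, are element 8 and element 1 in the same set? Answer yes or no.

Answer: no

Derivation:
Step 1: union(4, 0) -> merged; set of 4 now {0, 4}
Step 2: find(10) -> no change; set of 10 is {10}
Step 3: union(4, 8) -> merged; set of 4 now {0, 4, 8}
Step 4: find(5) -> no change; set of 5 is {5}
Step 5: union(8, 0) -> already same set; set of 8 now {0, 4, 8}
Step 6: find(14) -> no change; set of 14 is {14}
Set of 8: {0, 4, 8}; 1 is not a member.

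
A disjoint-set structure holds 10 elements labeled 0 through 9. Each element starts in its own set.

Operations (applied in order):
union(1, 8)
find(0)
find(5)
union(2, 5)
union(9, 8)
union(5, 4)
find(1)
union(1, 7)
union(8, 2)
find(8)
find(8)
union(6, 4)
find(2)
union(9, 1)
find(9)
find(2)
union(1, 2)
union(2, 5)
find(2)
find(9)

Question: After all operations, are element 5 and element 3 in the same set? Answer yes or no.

Step 1: union(1, 8) -> merged; set of 1 now {1, 8}
Step 2: find(0) -> no change; set of 0 is {0}
Step 3: find(5) -> no change; set of 5 is {5}
Step 4: union(2, 5) -> merged; set of 2 now {2, 5}
Step 5: union(9, 8) -> merged; set of 9 now {1, 8, 9}
Step 6: union(5, 4) -> merged; set of 5 now {2, 4, 5}
Step 7: find(1) -> no change; set of 1 is {1, 8, 9}
Step 8: union(1, 7) -> merged; set of 1 now {1, 7, 8, 9}
Step 9: union(8, 2) -> merged; set of 8 now {1, 2, 4, 5, 7, 8, 9}
Step 10: find(8) -> no change; set of 8 is {1, 2, 4, 5, 7, 8, 9}
Step 11: find(8) -> no change; set of 8 is {1, 2, 4, 5, 7, 8, 9}
Step 12: union(6, 4) -> merged; set of 6 now {1, 2, 4, 5, 6, 7, 8, 9}
Step 13: find(2) -> no change; set of 2 is {1, 2, 4, 5, 6, 7, 8, 9}
Step 14: union(9, 1) -> already same set; set of 9 now {1, 2, 4, 5, 6, 7, 8, 9}
Step 15: find(9) -> no change; set of 9 is {1, 2, 4, 5, 6, 7, 8, 9}
Step 16: find(2) -> no change; set of 2 is {1, 2, 4, 5, 6, 7, 8, 9}
Step 17: union(1, 2) -> already same set; set of 1 now {1, 2, 4, 5, 6, 7, 8, 9}
Step 18: union(2, 5) -> already same set; set of 2 now {1, 2, 4, 5, 6, 7, 8, 9}
Step 19: find(2) -> no change; set of 2 is {1, 2, 4, 5, 6, 7, 8, 9}
Step 20: find(9) -> no change; set of 9 is {1, 2, 4, 5, 6, 7, 8, 9}
Set of 5: {1, 2, 4, 5, 6, 7, 8, 9}; 3 is not a member.

Answer: no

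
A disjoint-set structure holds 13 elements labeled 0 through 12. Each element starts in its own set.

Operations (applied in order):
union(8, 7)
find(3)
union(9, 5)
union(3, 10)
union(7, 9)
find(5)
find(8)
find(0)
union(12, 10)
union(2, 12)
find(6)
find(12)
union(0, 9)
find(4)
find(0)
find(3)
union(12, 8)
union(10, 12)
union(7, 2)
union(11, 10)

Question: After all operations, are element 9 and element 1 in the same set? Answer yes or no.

Answer: no

Derivation:
Step 1: union(8, 7) -> merged; set of 8 now {7, 8}
Step 2: find(3) -> no change; set of 3 is {3}
Step 3: union(9, 5) -> merged; set of 9 now {5, 9}
Step 4: union(3, 10) -> merged; set of 3 now {3, 10}
Step 5: union(7, 9) -> merged; set of 7 now {5, 7, 8, 9}
Step 6: find(5) -> no change; set of 5 is {5, 7, 8, 9}
Step 7: find(8) -> no change; set of 8 is {5, 7, 8, 9}
Step 8: find(0) -> no change; set of 0 is {0}
Step 9: union(12, 10) -> merged; set of 12 now {3, 10, 12}
Step 10: union(2, 12) -> merged; set of 2 now {2, 3, 10, 12}
Step 11: find(6) -> no change; set of 6 is {6}
Step 12: find(12) -> no change; set of 12 is {2, 3, 10, 12}
Step 13: union(0, 9) -> merged; set of 0 now {0, 5, 7, 8, 9}
Step 14: find(4) -> no change; set of 4 is {4}
Step 15: find(0) -> no change; set of 0 is {0, 5, 7, 8, 9}
Step 16: find(3) -> no change; set of 3 is {2, 3, 10, 12}
Step 17: union(12, 8) -> merged; set of 12 now {0, 2, 3, 5, 7, 8, 9, 10, 12}
Step 18: union(10, 12) -> already same set; set of 10 now {0, 2, 3, 5, 7, 8, 9, 10, 12}
Step 19: union(7, 2) -> already same set; set of 7 now {0, 2, 3, 5, 7, 8, 9, 10, 12}
Step 20: union(11, 10) -> merged; set of 11 now {0, 2, 3, 5, 7, 8, 9, 10, 11, 12}
Set of 9: {0, 2, 3, 5, 7, 8, 9, 10, 11, 12}; 1 is not a member.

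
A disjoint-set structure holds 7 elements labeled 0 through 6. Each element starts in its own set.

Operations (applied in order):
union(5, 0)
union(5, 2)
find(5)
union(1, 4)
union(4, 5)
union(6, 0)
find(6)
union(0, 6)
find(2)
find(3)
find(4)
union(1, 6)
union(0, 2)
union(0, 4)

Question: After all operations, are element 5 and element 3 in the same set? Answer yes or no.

Answer: no

Derivation:
Step 1: union(5, 0) -> merged; set of 5 now {0, 5}
Step 2: union(5, 2) -> merged; set of 5 now {0, 2, 5}
Step 3: find(5) -> no change; set of 5 is {0, 2, 5}
Step 4: union(1, 4) -> merged; set of 1 now {1, 4}
Step 5: union(4, 5) -> merged; set of 4 now {0, 1, 2, 4, 5}
Step 6: union(6, 0) -> merged; set of 6 now {0, 1, 2, 4, 5, 6}
Step 7: find(6) -> no change; set of 6 is {0, 1, 2, 4, 5, 6}
Step 8: union(0, 6) -> already same set; set of 0 now {0, 1, 2, 4, 5, 6}
Step 9: find(2) -> no change; set of 2 is {0, 1, 2, 4, 5, 6}
Step 10: find(3) -> no change; set of 3 is {3}
Step 11: find(4) -> no change; set of 4 is {0, 1, 2, 4, 5, 6}
Step 12: union(1, 6) -> already same set; set of 1 now {0, 1, 2, 4, 5, 6}
Step 13: union(0, 2) -> already same set; set of 0 now {0, 1, 2, 4, 5, 6}
Step 14: union(0, 4) -> already same set; set of 0 now {0, 1, 2, 4, 5, 6}
Set of 5: {0, 1, 2, 4, 5, 6}; 3 is not a member.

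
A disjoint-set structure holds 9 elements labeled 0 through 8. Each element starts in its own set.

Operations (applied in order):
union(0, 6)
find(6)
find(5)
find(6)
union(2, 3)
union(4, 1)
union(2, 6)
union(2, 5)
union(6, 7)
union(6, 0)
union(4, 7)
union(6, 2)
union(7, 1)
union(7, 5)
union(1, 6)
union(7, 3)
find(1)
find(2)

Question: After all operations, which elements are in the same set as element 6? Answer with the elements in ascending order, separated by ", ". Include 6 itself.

Answer: 0, 1, 2, 3, 4, 5, 6, 7

Derivation:
Step 1: union(0, 6) -> merged; set of 0 now {0, 6}
Step 2: find(6) -> no change; set of 6 is {0, 6}
Step 3: find(5) -> no change; set of 5 is {5}
Step 4: find(6) -> no change; set of 6 is {0, 6}
Step 5: union(2, 3) -> merged; set of 2 now {2, 3}
Step 6: union(4, 1) -> merged; set of 4 now {1, 4}
Step 7: union(2, 6) -> merged; set of 2 now {0, 2, 3, 6}
Step 8: union(2, 5) -> merged; set of 2 now {0, 2, 3, 5, 6}
Step 9: union(6, 7) -> merged; set of 6 now {0, 2, 3, 5, 6, 7}
Step 10: union(6, 0) -> already same set; set of 6 now {0, 2, 3, 5, 6, 7}
Step 11: union(4, 7) -> merged; set of 4 now {0, 1, 2, 3, 4, 5, 6, 7}
Step 12: union(6, 2) -> already same set; set of 6 now {0, 1, 2, 3, 4, 5, 6, 7}
Step 13: union(7, 1) -> already same set; set of 7 now {0, 1, 2, 3, 4, 5, 6, 7}
Step 14: union(7, 5) -> already same set; set of 7 now {0, 1, 2, 3, 4, 5, 6, 7}
Step 15: union(1, 6) -> already same set; set of 1 now {0, 1, 2, 3, 4, 5, 6, 7}
Step 16: union(7, 3) -> already same set; set of 7 now {0, 1, 2, 3, 4, 5, 6, 7}
Step 17: find(1) -> no change; set of 1 is {0, 1, 2, 3, 4, 5, 6, 7}
Step 18: find(2) -> no change; set of 2 is {0, 1, 2, 3, 4, 5, 6, 7}
Component of 6: {0, 1, 2, 3, 4, 5, 6, 7}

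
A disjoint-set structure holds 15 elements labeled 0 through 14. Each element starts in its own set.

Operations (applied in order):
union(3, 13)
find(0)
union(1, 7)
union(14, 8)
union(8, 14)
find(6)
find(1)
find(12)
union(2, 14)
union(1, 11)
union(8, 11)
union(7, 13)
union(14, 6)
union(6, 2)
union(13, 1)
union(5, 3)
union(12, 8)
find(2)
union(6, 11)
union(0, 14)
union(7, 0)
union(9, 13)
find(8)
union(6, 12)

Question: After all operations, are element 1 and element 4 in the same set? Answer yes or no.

Answer: no

Derivation:
Step 1: union(3, 13) -> merged; set of 3 now {3, 13}
Step 2: find(0) -> no change; set of 0 is {0}
Step 3: union(1, 7) -> merged; set of 1 now {1, 7}
Step 4: union(14, 8) -> merged; set of 14 now {8, 14}
Step 5: union(8, 14) -> already same set; set of 8 now {8, 14}
Step 6: find(6) -> no change; set of 6 is {6}
Step 7: find(1) -> no change; set of 1 is {1, 7}
Step 8: find(12) -> no change; set of 12 is {12}
Step 9: union(2, 14) -> merged; set of 2 now {2, 8, 14}
Step 10: union(1, 11) -> merged; set of 1 now {1, 7, 11}
Step 11: union(8, 11) -> merged; set of 8 now {1, 2, 7, 8, 11, 14}
Step 12: union(7, 13) -> merged; set of 7 now {1, 2, 3, 7, 8, 11, 13, 14}
Step 13: union(14, 6) -> merged; set of 14 now {1, 2, 3, 6, 7, 8, 11, 13, 14}
Step 14: union(6, 2) -> already same set; set of 6 now {1, 2, 3, 6, 7, 8, 11, 13, 14}
Step 15: union(13, 1) -> already same set; set of 13 now {1, 2, 3, 6, 7, 8, 11, 13, 14}
Step 16: union(5, 3) -> merged; set of 5 now {1, 2, 3, 5, 6, 7, 8, 11, 13, 14}
Step 17: union(12, 8) -> merged; set of 12 now {1, 2, 3, 5, 6, 7, 8, 11, 12, 13, 14}
Step 18: find(2) -> no change; set of 2 is {1, 2, 3, 5, 6, 7, 8, 11, 12, 13, 14}
Step 19: union(6, 11) -> already same set; set of 6 now {1, 2, 3, 5, 6, 7, 8, 11, 12, 13, 14}
Step 20: union(0, 14) -> merged; set of 0 now {0, 1, 2, 3, 5, 6, 7, 8, 11, 12, 13, 14}
Step 21: union(7, 0) -> already same set; set of 7 now {0, 1, 2, 3, 5, 6, 7, 8, 11, 12, 13, 14}
Step 22: union(9, 13) -> merged; set of 9 now {0, 1, 2, 3, 5, 6, 7, 8, 9, 11, 12, 13, 14}
Step 23: find(8) -> no change; set of 8 is {0, 1, 2, 3, 5, 6, 7, 8, 9, 11, 12, 13, 14}
Step 24: union(6, 12) -> already same set; set of 6 now {0, 1, 2, 3, 5, 6, 7, 8, 9, 11, 12, 13, 14}
Set of 1: {0, 1, 2, 3, 5, 6, 7, 8, 9, 11, 12, 13, 14}; 4 is not a member.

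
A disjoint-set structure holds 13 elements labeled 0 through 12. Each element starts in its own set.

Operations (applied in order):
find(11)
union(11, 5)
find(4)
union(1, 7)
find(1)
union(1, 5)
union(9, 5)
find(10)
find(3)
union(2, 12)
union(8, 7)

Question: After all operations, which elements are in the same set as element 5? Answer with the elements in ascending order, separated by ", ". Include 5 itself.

Answer: 1, 5, 7, 8, 9, 11

Derivation:
Step 1: find(11) -> no change; set of 11 is {11}
Step 2: union(11, 5) -> merged; set of 11 now {5, 11}
Step 3: find(4) -> no change; set of 4 is {4}
Step 4: union(1, 7) -> merged; set of 1 now {1, 7}
Step 5: find(1) -> no change; set of 1 is {1, 7}
Step 6: union(1, 5) -> merged; set of 1 now {1, 5, 7, 11}
Step 7: union(9, 5) -> merged; set of 9 now {1, 5, 7, 9, 11}
Step 8: find(10) -> no change; set of 10 is {10}
Step 9: find(3) -> no change; set of 3 is {3}
Step 10: union(2, 12) -> merged; set of 2 now {2, 12}
Step 11: union(8, 7) -> merged; set of 8 now {1, 5, 7, 8, 9, 11}
Component of 5: {1, 5, 7, 8, 9, 11}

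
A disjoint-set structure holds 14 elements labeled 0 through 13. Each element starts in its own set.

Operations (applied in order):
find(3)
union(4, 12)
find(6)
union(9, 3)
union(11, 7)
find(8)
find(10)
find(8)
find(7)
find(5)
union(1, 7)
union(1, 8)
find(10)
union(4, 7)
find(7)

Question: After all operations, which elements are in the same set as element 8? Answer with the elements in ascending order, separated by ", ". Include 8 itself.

Answer: 1, 4, 7, 8, 11, 12

Derivation:
Step 1: find(3) -> no change; set of 3 is {3}
Step 2: union(4, 12) -> merged; set of 4 now {4, 12}
Step 3: find(6) -> no change; set of 6 is {6}
Step 4: union(9, 3) -> merged; set of 9 now {3, 9}
Step 5: union(11, 7) -> merged; set of 11 now {7, 11}
Step 6: find(8) -> no change; set of 8 is {8}
Step 7: find(10) -> no change; set of 10 is {10}
Step 8: find(8) -> no change; set of 8 is {8}
Step 9: find(7) -> no change; set of 7 is {7, 11}
Step 10: find(5) -> no change; set of 5 is {5}
Step 11: union(1, 7) -> merged; set of 1 now {1, 7, 11}
Step 12: union(1, 8) -> merged; set of 1 now {1, 7, 8, 11}
Step 13: find(10) -> no change; set of 10 is {10}
Step 14: union(4, 7) -> merged; set of 4 now {1, 4, 7, 8, 11, 12}
Step 15: find(7) -> no change; set of 7 is {1, 4, 7, 8, 11, 12}
Component of 8: {1, 4, 7, 8, 11, 12}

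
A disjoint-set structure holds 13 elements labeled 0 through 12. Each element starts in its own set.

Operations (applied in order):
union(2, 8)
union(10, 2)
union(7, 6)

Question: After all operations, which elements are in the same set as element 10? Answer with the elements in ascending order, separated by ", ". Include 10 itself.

Step 1: union(2, 8) -> merged; set of 2 now {2, 8}
Step 2: union(10, 2) -> merged; set of 10 now {2, 8, 10}
Step 3: union(7, 6) -> merged; set of 7 now {6, 7}
Component of 10: {2, 8, 10}

Answer: 2, 8, 10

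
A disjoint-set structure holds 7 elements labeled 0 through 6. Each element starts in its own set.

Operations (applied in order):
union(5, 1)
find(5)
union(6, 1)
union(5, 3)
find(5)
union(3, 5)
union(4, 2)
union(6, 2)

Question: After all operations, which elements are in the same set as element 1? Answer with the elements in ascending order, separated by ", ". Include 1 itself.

Answer: 1, 2, 3, 4, 5, 6

Derivation:
Step 1: union(5, 1) -> merged; set of 5 now {1, 5}
Step 2: find(5) -> no change; set of 5 is {1, 5}
Step 3: union(6, 1) -> merged; set of 6 now {1, 5, 6}
Step 4: union(5, 3) -> merged; set of 5 now {1, 3, 5, 6}
Step 5: find(5) -> no change; set of 5 is {1, 3, 5, 6}
Step 6: union(3, 5) -> already same set; set of 3 now {1, 3, 5, 6}
Step 7: union(4, 2) -> merged; set of 4 now {2, 4}
Step 8: union(6, 2) -> merged; set of 6 now {1, 2, 3, 4, 5, 6}
Component of 1: {1, 2, 3, 4, 5, 6}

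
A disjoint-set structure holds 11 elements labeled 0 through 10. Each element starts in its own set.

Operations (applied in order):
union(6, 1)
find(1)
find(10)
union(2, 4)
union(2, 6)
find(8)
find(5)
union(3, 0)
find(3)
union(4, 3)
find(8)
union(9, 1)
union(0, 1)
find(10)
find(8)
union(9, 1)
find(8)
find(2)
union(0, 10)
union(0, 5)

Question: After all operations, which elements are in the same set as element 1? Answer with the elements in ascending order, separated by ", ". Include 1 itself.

Step 1: union(6, 1) -> merged; set of 6 now {1, 6}
Step 2: find(1) -> no change; set of 1 is {1, 6}
Step 3: find(10) -> no change; set of 10 is {10}
Step 4: union(2, 4) -> merged; set of 2 now {2, 4}
Step 5: union(2, 6) -> merged; set of 2 now {1, 2, 4, 6}
Step 6: find(8) -> no change; set of 8 is {8}
Step 7: find(5) -> no change; set of 5 is {5}
Step 8: union(3, 0) -> merged; set of 3 now {0, 3}
Step 9: find(3) -> no change; set of 3 is {0, 3}
Step 10: union(4, 3) -> merged; set of 4 now {0, 1, 2, 3, 4, 6}
Step 11: find(8) -> no change; set of 8 is {8}
Step 12: union(9, 1) -> merged; set of 9 now {0, 1, 2, 3, 4, 6, 9}
Step 13: union(0, 1) -> already same set; set of 0 now {0, 1, 2, 3, 4, 6, 9}
Step 14: find(10) -> no change; set of 10 is {10}
Step 15: find(8) -> no change; set of 8 is {8}
Step 16: union(9, 1) -> already same set; set of 9 now {0, 1, 2, 3, 4, 6, 9}
Step 17: find(8) -> no change; set of 8 is {8}
Step 18: find(2) -> no change; set of 2 is {0, 1, 2, 3, 4, 6, 9}
Step 19: union(0, 10) -> merged; set of 0 now {0, 1, 2, 3, 4, 6, 9, 10}
Step 20: union(0, 5) -> merged; set of 0 now {0, 1, 2, 3, 4, 5, 6, 9, 10}
Component of 1: {0, 1, 2, 3, 4, 5, 6, 9, 10}

Answer: 0, 1, 2, 3, 4, 5, 6, 9, 10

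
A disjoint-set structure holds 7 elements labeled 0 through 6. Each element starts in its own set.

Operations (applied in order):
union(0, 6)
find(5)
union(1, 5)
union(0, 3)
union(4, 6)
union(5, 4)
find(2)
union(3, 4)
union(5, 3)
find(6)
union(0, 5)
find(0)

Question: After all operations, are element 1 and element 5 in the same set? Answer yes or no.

Step 1: union(0, 6) -> merged; set of 0 now {0, 6}
Step 2: find(5) -> no change; set of 5 is {5}
Step 3: union(1, 5) -> merged; set of 1 now {1, 5}
Step 4: union(0, 3) -> merged; set of 0 now {0, 3, 6}
Step 5: union(4, 6) -> merged; set of 4 now {0, 3, 4, 6}
Step 6: union(5, 4) -> merged; set of 5 now {0, 1, 3, 4, 5, 6}
Step 7: find(2) -> no change; set of 2 is {2}
Step 8: union(3, 4) -> already same set; set of 3 now {0, 1, 3, 4, 5, 6}
Step 9: union(5, 3) -> already same set; set of 5 now {0, 1, 3, 4, 5, 6}
Step 10: find(6) -> no change; set of 6 is {0, 1, 3, 4, 5, 6}
Step 11: union(0, 5) -> already same set; set of 0 now {0, 1, 3, 4, 5, 6}
Step 12: find(0) -> no change; set of 0 is {0, 1, 3, 4, 5, 6}
Set of 1: {0, 1, 3, 4, 5, 6}; 5 is a member.

Answer: yes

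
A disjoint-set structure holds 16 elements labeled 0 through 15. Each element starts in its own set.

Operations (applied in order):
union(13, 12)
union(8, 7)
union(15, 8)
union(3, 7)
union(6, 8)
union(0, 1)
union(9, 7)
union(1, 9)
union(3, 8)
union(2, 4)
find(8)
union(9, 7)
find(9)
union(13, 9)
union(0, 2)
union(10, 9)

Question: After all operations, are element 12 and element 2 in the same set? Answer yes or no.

Step 1: union(13, 12) -> merged; set of 13 now {12, 13}
Step 2: union(8, 7) -> merged; set of 8 now {7, 8}
Step 3: union(15, 8) -> merged; set of 15 now {7, 8, 15}
Step 4: union(3, 7) -> merged; set of 3 now {3, 7, 8, 15}
Step 5: union(6, 8) -> merged; set of 6 now {3, 6, 7, 8, 15}
Step 6: union(0, 1) -> merged; set of 0 now {0, 1}
Step 7: union(9, 7) -> merged; set of 9 now {3, 6, 7, 8, 9, 15}
Step 8: union(1, 9) -> merged; set of 1 now {0, 1, 3, 6, 7, 8, 9, 15}
Step 9: union(3, 8) -> already same set; set of 3 now {0, 1, 3, 6, 7, 8, 9, 15}
Step 10: union(2, 4) -> merged; set of 2 now {2, 4}
Step 11: find(8) -> no change; set of 8 is {0, 1, 3, 6, 7, 8, 9, 15}
Step 12: union(9, 7) -> already same set; set of 9 now {0, 1, 3, 6, 7, 8, 9, 15}
Step 13: find(9) -> no change; set of 9 is {0, 1, 3, 6, 7, 8, 9, 15}
Step 14: union(13, 9) -> merged; set of 13 now {0, 1, 3, 6, 7, 8, 9, 12, 13, 15}
Step 15: union(0, 2) -> merged; set of 0 now {0, 1, 2, 3, 4, 6, 7, 8, 9, 12, 13, 15}
Step 16: union(10, 9) -> merged; set of 10 now {0, 1, 2, 3, 4, 6, 7, 8, 9, 10, 12, 13, 15}
Set of 12: {0, 1, 2, 3, 4, 6, 7, 8, 9, 10, 12, 13, 15}; 2 is a member.

Answer: yes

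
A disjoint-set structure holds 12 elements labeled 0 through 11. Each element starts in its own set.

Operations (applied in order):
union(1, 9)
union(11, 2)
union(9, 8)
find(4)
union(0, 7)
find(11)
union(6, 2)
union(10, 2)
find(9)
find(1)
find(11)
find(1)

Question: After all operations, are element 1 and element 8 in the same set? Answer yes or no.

Answer: yes

Derivation:
Step 1: union(1, 9) -> merged; set of 1 now {1, 9}
Step 2: union(11, 2) -> merged; set of 11 now {2, 11}
Step 3: union(9, 8) -> merged; set of 9 now {1, 8, 9}
Step 4: find(4) -> no change; set of 4 is {4}
Step 5: union(0, 7) -> merged; set of 0 now {0, 7}
Step 6: find(11) -> no change; set of 11 is {2, 11}
Step 7: union(6, 2) -> merged; set of 6 now {2, 6, 11}
Step 8: union(10, 2) -> merged; set of 10 now {2, 6, 10, 11}
Step 9: find(9) -> no change; set of 9 is {1, 8, 9}
Step 10: find(1) -> no change; set of 1 is {1, 8, 9}
Step 11: find(11) -> no change; set of 11 is {2, 6, 10, 11}
Step 12: find(1) -> no change; set of 1 is {1, 8, 9}
Set of 1: {1, 8, 9}; 8 is a member.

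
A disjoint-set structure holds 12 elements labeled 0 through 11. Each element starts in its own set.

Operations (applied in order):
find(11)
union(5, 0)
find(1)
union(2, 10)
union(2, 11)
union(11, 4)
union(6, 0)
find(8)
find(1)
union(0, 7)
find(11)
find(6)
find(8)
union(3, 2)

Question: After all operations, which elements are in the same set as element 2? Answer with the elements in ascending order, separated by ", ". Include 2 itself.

Step 1: find(11) -> no change; set of 11 is {11}
Step 2: union(5, 0) -> merged; set of 5 now {0, 5}
Step 3: find(1) -> no change; set of 1 is {1}
Step 4: union(2, 10) -> merged; set of 2 now {2, 10}
Step 5: union(2, 11) -> merged; set of 2 now {2, 10, 11}
Step 6: union(11, 4) -> merged; set of 11 now {2, 4, 10, 11}
Step 7: union(6, 0) -> merged; set of 6 now {0, 5, 6}
Step 8: find(8) -> no change; set of 8 is {8}
Step 9: find(1) -> no change; set of 1 is {1}
Step 10: union(0, 7) -> merged; set of 0 now {0, 5, 6, 7}
Step 11: find(11) -> no change; set of 11 is {2, 4, 10, 11}
Step 12: find(6) -> no change; set of 6 is {0, 5, 6, 7}
Step 13: find(8) -> no change; set of 8 is {8}
Step 14: union(3, 2) -> merged; set of 3 now {2, 3, 4, 10, 11}
Component of 2: {2, 3, 4, 10, 11}

Answer: 2, 3, 4, 10, 11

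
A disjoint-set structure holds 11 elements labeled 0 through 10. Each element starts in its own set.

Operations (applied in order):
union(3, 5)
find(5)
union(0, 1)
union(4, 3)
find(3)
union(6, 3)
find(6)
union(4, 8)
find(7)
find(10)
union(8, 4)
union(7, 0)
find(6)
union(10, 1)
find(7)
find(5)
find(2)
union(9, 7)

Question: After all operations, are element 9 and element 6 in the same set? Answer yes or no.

Step 1: union(3, 5) -> merged; set of 3 now {3, 5}
Step 2: find(5) -> no change; set of 5 is {3, 5}
Step 3: union(0, 1) -> merged; set of 0 now {0, 1}
Step 4: union(4, 3) -> merged; set of 4 now {3, 4, 5}
Step 5: find(3) -> no change; set of 3 is {3, 4, 5}
Step 6: union(6, 3) -> merged; set of 6 now {3, 4, 5, 6}
Step 7: find(6) -> no change; set of 6 is {3, 4, 5, 6}
Step 8: union(4, 8) -> merged; set of 4 now {3, 4, 5, 6, 8}
Step 9: find(7) -> no change; set of 7 is {7}
Step 10: find(10) -> no change; set of 10 is {10}
Step 11: union(8, 4) -> already same set; set of 8 now {3, 4, 5, 6, 8}
Step 12: union(7, 0) -> merged; set of 7 now {0, 1, 7}
Step 13: find(6) -> no change; set of 6 is {3, 4, 5, 6, 8}
Step 14: union(10, 1) -> merged; set of 10 now {0, 1, 7, 10}
Step 15: find(7) -> no change; set of 7 is {0, 1, 7, 10}
Step 16: find(5) -> no change; set of 5 is {3, 4, 5, 6, 8}
Step 17: find(2) -> no change; set of 2 is {2}
Step 18: union(9, 7) -> merged; set of 9 now {0, 1, 7, 9, 10}
Set of 9: {0, 1, 7, 9, 10}; 6 is not a member.

Answer: no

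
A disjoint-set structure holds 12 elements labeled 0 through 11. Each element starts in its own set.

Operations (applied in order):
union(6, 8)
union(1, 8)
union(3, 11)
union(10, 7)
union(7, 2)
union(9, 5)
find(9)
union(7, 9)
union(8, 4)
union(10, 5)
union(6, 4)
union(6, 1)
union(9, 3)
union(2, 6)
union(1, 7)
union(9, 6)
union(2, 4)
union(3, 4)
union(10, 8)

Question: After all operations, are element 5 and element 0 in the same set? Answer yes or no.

Step 1: union(6, 8) -> merged; set of 6 now {6, 8}
Step 2: union(1, 8) -> merged; set of 1 now {1, 6, 8}
Step 3: union(3, 11) -> merged; set of 3 now {3, 11}
Step 4: union(10, 7) -> merged; set of 10 now {7, 10}
Step 5: union(7, 2) -> merged; set of 7 now {2, 7, 10}
Step 6: union(9, 5) -> merged; set of 9 now {5, 9}
Step 7: find(9) -> no change; set of 9 is {5, 9}
Step 8: union(7, 9) -> merged; set of 7 now {2, 5, 7, 9, 10}
Step 9: union(8, 4) -> merged; set of 8 now {1, 4, 6, 8}
Step 10: union(10, 5) -> already same set; set of 10 now {2, 5, 7, 9, 10}
Step 11: union(6, 4) -> already same set; set of 6 now {1, 4, 6, 8}
Step 12: union(6, 1) -> already same set; set of 6 now {1, 4, 6, 8}
Step 13: union(9, 3) -> merged; set of 9 now {2, 3, 5, 7, 9, 10, 11}
Step 14: union(2, 6) -> merged; set of 2 now {1, 2, 3, 4, 5, 6, 7, 8, 9, 10, 11}
Step 15: union(1, 7) -> already same set; set of 1 now {1, 2, 3, 4, 5, 6, 7, 8, 9, 10, 11}
Step 16: union(9, 6) -> already same set; set of 9 now {1, 2, 3, 4, 5, 6, 7, 8, 9, 10, 11}
Step 17: union(2, 4) -> already same set; set of 2 now {1, 2, 3, 4, 5, 6, 7, 8, 9, 10, 11}
Step 18: union(3, 4) -> already same set; set of 3 now {1, 2, 3, 4, 5, 6, 7, 8, 9, 10, 11}
Step 19: union(10, 8) -> already same set; set of 10 now {1, 2, 3, 4, 5, 6, 7, 8, 9, 10, 11}
Set of 5: {1, 2, 3, 4, 5, 6, 7, 8, 9, 10, 11}; 0 is not a member.

Answer: no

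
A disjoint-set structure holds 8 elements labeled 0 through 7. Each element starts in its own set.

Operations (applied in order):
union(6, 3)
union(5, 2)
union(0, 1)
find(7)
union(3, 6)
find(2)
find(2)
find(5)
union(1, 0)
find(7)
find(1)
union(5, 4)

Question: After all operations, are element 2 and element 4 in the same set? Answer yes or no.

Answer: yes

Derivation:
Step 1: union(6, 3) -> merged; set of 6 now {3, 6}
Step 2: union(5, 2) -> merged; set of 5 now {2, 5}
Step 3: union(0, 1) -> merged; set of 0 now {0, 1}
Step 4: find(7) -> no change; set of 7 is {7}
Step 5: union(3, 6) -> already same set; set of 3 now {3, 6}
Step 6: find(2) -> no change; set of 2 is {2, 5}
Step 7: find(2) -> no change; set of 2 is {2, 5}
Step 8: find(5) -> no change; set of 5 is {2, 5}
Step 9: union(1, 0) -> already same set; set of 1 now {0, 1}
Step 10: find(7) -> no change; set of 7 is {7}
Step 11: find(1) -> no change; set of 1 is {0, 1}
Step 12: union(5, 4) -> merged; set of 5 now {2, 4, 5}
Set of 2: {2, 4, 5}; 4 is a member.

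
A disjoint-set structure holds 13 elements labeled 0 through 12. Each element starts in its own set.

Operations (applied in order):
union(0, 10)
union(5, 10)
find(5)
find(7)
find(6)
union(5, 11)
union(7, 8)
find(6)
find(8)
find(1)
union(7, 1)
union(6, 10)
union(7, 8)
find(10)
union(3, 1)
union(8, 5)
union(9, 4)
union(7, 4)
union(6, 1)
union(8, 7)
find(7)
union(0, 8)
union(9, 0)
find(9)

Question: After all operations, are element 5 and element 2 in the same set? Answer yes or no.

Step 1: union(0, 10) -> merged; set of 0 now {0, 10}
Step 2: union(5, 10) -> merged; set of 5 now {0, 5, 10}
Step 3: find(5) -> no change; set of 5 is {0, 5, 10}
Step 4: find(7) -> no change; set of 7 is {7}
Step 5: find(6) -> no change; set of 6 is {6}
Step 6: union(5, 11) -> merged; set of 5 now {0, 5, 10, 11}
Step 7: union(7, 8) -> merged; set of 7 now {7, 8}
Step 8: find(6) -> no change; set of 6 is {6}
Step 9: find(8) -> no change; set of 8 is {7, 8}
Step 10: find(1) -> no change; set of 1 is {1}
Step 11: union(7, 1) -> merged; set of 7 now {1, 7, 8}
Step 12: union(6, 10) -> merged; set of 6 now {0, 5, 6, 10, 11}
Step 13: union(7, 8) -> already same set; set of 7 now {1, 7, 8}
Step 14: find(10) -> no change; set of 10 is {0, 5, 6, 10, 11}
Step 15: union(3, 1) -> merged; set of 3 now {1, 3, 7, 8}
Step 16: union(8, 5) -> merged; set of 8 now {0, 1, 3, 5, 6, 7, 8, 10, 11}
Step 17: union(9, 4) -> merged; set of 9 now {4, 9}
Step 18: union(7, 4) -> merged; set of 7 now {0, 1, 3, 4, 5, 6, 7, 8, 9, 10, 11}
Step 19: union(6, 1) -> already same set; set of 6 now {0, 1, 3, 4, 5, 6, 7, 8, 9, 10, 11}
Step 20: union(8, 7) -> already same set; set of 8 now {0, 1, 3, 4, 5, 6, 7, 8, 9, 10, 11}
Step 21: find(7) -> no change; set of 7 is {0, 1, 3, 4, 5, 6, 7, 8, 9, 10, 11}
Step 22: union(0, 8) -> already same set; set of 0 now {0, 1, 3, 4, 5, 6, 7, 8, 9, 10, 11}
Step 23: union(9, 0) -> already same set; set of 9 now {0, 1, 3, 4, 5, 6, 7, 8, 9, 10, 11}
Step 24: find(9) -> no change; set of 9 is {0, 1, 3, 4, 5, 6, 7, 8, 9, 10, 11}
Set of 5: {0, 1, 3, 4, 5, 6, 7, 8, 9, 10, 11}; 2 is not a member.

Answer: no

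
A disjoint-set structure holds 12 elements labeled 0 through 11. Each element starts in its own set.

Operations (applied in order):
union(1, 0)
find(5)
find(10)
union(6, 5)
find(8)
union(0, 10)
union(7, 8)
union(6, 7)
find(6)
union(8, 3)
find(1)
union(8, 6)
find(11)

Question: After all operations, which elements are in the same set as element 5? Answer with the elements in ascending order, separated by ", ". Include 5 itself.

Answer: 3, 5, 6, 7, 8

Derivation:
Step 1: union(1, 0) -> merged; set of 1 now {0, 1}
Step 2: find(5) -> no change; set of 5 is {5}
Step 3: find(10) -> no change; set of 10 is {10}
Step 4: union(6, 5) -> merged; set of 6 now {5, 6}
Step 5: find(8) -> no change; set of 8 is {8}
Step 6: union(0, 10) -> merged; set of 0 now {0, 1, 10}
Step 7: union(7, 8) -> merged; set of 7 now {7, 8}
Step 8: union(6, 7) -> merged; set of 6 now {5, 6, 7, 8}
Step 9: find(6) -> no change; set of 6 is {5, 6, 7, 8}
Step 10: union(8, 3) -> merged; set of 8 now {3, 5, 6, 7, 8}
Step 11: find(1) -> no change; set of 1 is {0, 1, 10}
Step 12: union(8, 6) -> already same set; set of 8 now {3, 5, 6, 7, 8}
Step 13: find(11) -> no change; set of 11 is {11}
Component of 5: {3, 5, 6, 7, 8}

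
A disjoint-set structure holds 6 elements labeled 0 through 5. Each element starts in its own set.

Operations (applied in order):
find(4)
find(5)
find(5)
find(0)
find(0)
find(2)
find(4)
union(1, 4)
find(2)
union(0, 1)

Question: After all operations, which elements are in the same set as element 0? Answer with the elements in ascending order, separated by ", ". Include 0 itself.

Step 1: find(4) -> no change; set of 4 is {4}
Step 2: find(5) -> no change; set of 5 is {5}
Step 3: find(5) -> no change; set of 5 is {5}
Step 4: find(0) -> no change; set of 0 is {0}
Step 5: find(0) -> no change; set of 0 is {0}
Step 6: find(2) -> no change; set of 2 is {2}
Step 7: find(4) -> no change; set of 4 is {4}
Step 8: union(1, 4) -> merged; set of 1 now {1, 4}
Step 9: find(2) -> no change; set of 2 is {2}
Step 10: union(0, 1) -> merged; set of 0 now {0, 1, 4}
Component of 0: {0, 1, 4}

Answer: 0, 1, 4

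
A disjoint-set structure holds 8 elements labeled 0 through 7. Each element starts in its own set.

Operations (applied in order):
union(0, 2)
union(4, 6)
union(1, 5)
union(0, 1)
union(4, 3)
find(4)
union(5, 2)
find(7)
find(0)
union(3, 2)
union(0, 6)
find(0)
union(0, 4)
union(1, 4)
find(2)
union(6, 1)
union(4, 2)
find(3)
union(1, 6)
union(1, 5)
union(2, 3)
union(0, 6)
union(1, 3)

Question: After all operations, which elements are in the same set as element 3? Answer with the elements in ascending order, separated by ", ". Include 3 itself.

Step 1: union(0, 2) -> merged; set of 0 now {0, 2}
Step 2: union(4, 6) -> merged; set of 4 now {4, 6}
Step 3: union(1, 5) -> merged; set of 1 now {1, 5}
Step 4: union(0, 1) -> merged; set of 0 now {0, 1, 2, 5}
Step 5: union(4, 3) -> merged; set of 4 now {3, 4, 6}
Step 6: find(4) -> no change; set of 4 is {3, 4, 6}
Step 7: union(5, 2) -> already same set; set of 5 now {0, 1, 2, 5}
Step 8: find(7) -> no change; set of 7 is {7}
Step 9: find(0) -> no change; set of 0 is {0, 1, 2, 5}
Step 10: union(3, 2) -> merged; set of 3 now {0, 1, 2, 3, 4, 5, 6}
Step 11: union(0, 6) -> already same set; set of 0 now {0, 1, 2, 3, 4, 5, 6}
Step 12: find(0) -> no change; set of 0 is {0, 1, 2, 3, 4, 5, 6}
Step 13: union(0, 4) -> already same set; set of 0 now {0, 1, 2, 3, 4, 5, 6}
Step 14: union(1, 4) -> already same set; set of 1 now {0, 1, 2, 3, 4, 5, 6}
Step 15: find(2) -> no change; set of 2 is {0, 1, 2, 3, 4, 5, 6}
Step 16: union(6, 1) -> already same set; set of 6 now {0, 1, 2, 3, 4, 5, 6}
Step 17: union(4, 2) -> already same set; set of 4 now {0, 1, 2, 3, 4, 5, 6}
Step 18: find(3) -> no change; set of 3 is {0, 1, 2, 3, 4, 5, 6}
Step 19: union(1, 6) -> already same set; set of 1 now {0, 1, 2, 3, 4, 5, 6}
Step 20: union(1, 5) -> already same set; set of 1 now {0, 1, 2, 3, 4, 5, 6}
Step 21: union(2, 3) -> already same set; set of 2 now {0, 1, 2, 3, 4, 5, 6}
Step 22: union(0, 6) -> already same set; set of 0 now {0, 1, 2, 3, 4, 5, 6}
Step 23: union(1, 3) -> already same set; set of 1 now {0, 1, 2, 3, 4, 5, 6}
Component of 3: {0, 1, 2, 3, 4, 5, 6}

Answer: 0, 1, 2, 3, 4, 5, 6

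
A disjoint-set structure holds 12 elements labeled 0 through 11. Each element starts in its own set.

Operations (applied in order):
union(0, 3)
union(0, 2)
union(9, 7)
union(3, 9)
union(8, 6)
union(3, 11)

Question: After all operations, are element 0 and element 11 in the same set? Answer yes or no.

Step 1: union(0, 3) -> merged; set of 0 now {0, 3}
Step 2: union(0, 2) -> merged; set of 0 now {0, 2, 3}
Step 3: union(9, 7) -> merged; set of 9 now {7, 9}
Step 4: union(3, 9) -> merged; set of 3 now {0, 2, 3, 7, 9}
Step 5: union(8, 6) -> merged; set of 8 now {6, 8}
Step 6: union(3, 11) -> merged; set of 3 now {0, 2, 3, 7, 9, 11}
Set of 0: {0, 2, 3, 7, 9, 11}; 11 is a member.

Answer: yes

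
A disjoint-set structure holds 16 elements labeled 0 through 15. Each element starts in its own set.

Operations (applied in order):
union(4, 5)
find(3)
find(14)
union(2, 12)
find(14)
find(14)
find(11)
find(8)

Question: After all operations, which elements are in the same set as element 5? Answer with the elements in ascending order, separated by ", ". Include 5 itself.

Step 1: union(4, 5) -> merged; set of 4 now {4, 5}
Step 2: find(3) -> no change; set of 3 is {3}
Step 3: find(14) -> no change; set of 14 is {14}
Step 4: union(2, 12) -> merged; set of 2 now {2, 12}
Step 5: find(14) -> no change; set of 14 is {14}
Step 6: find(14) -> no change; set of 14 is {14}
Step 7: find(11) -> no change; set of 11 is {11}
Step 8: find(8) -> no change; set of 8 is {8}
Component of 5: {4, 5}

Answer: 4, 5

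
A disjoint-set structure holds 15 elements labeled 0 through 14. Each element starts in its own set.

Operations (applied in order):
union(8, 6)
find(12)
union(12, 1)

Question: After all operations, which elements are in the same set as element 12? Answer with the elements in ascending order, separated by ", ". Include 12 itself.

Step 1: union(8, 6) -> merged; set of 8 now {6, 8}
Step 2: find(12) -> no change; set of 12 is {12}
Step 3: union(12, 1) -> merged; set of 12 now {1, 12}
Component of 12: {1, 12}

Answer: 1, 12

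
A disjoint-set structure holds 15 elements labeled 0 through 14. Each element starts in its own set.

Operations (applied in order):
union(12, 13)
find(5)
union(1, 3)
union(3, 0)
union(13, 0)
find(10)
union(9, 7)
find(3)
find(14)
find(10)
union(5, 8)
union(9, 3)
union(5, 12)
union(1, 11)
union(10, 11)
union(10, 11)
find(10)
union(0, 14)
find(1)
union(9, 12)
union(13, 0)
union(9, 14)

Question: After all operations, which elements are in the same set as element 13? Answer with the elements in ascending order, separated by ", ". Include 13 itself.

Step 1: union(12, 13) -> merged; set of 12 now {12, 13}
Step 2: find(5) -> no change; set of 5 is {5}
Step 3: union(1, 3) -> merged; set of 1 now {1, 3}
Step 4: union(3, 0) -> merged; set of 3 now {0, 1, 3}
Step 5: union(13, 0) -> merged; set of 13 now {0, 1, 3, 12, 13}
Step 6: find(10) -> no change; set of 10 is {10}
Step 7: union(9, 7) -> merged; set of 9 now {7, 9}
Step 8: find(3) -> no change; set of 3 is {0, 1, 3, 12, 13}
Step 9: find(14) -> no change; set of 14 is {14}
Step 10: find(10) -> no change; set of 10 is {10}
Step 11: union(5, 8) -> merged; set of 5 now {5, 8}
Step 12: union(9, 3) -> merged; set of 9 now {0, 1, 3, 7, 9, 12, 13}
Step 13: union(5, 12) -> merged; set of 5 now {0, 1, 3, 5, 7, 8, 9, 12, 13}
Step 14: union(1, 11) -> merged; set of 1 now {0, 1, 3, 5, 7, 8, 9, 11, 12, 13}
Step 15: union(10, 11) -> merged; set of 10 now {0, 1, 3, 5, 7, 8, 9, 10, 11, 12, 13}
Step 16: union(10, 11) -> already same set; set of 10 now {0, 1, 3, 5, 7, 8, 9, 10, 11, 12, 13}
Step 17: find(10) -> no change; set of 10 is {0, 1, 3, 5, 7, 8, 9, 10, 11, 12, 13}
Step 18: union(0, 14) -> merged; set of 0 now {0, 1, 3, 5, 7, 8, 9, 10, 11, 12, 13, 14}
Step 19: find(1) -> no change; set of 1 is {0, 1, 3, 5, 7, 8, 9, 10, 11, 12, 13, 14}
Step 20: union(9, 12) -> already same set; set of 9 now {0, 1, 3, 5, 7, 8, 9, 10, 11, 12, 13, 14}
Step 21: union(13, 0) -> already same set; set of 13 now {0, 1, 3, 5, 7, 8, 9, 10, 11, 12, 13, 14}
Step 22: union(9, 14) -> already same set; set of 9 now {0, 1, 3, 5, 7, 8, 9, 10, 11, 12, 13, 14}
Component of 13: {0, 1, 3, 5, 7, 8, 9, 10, 11, 12, 13, 14}

Answer: 0, 1, 3, 5, 7, 8, 9, 10, 11, 12, 13, 14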